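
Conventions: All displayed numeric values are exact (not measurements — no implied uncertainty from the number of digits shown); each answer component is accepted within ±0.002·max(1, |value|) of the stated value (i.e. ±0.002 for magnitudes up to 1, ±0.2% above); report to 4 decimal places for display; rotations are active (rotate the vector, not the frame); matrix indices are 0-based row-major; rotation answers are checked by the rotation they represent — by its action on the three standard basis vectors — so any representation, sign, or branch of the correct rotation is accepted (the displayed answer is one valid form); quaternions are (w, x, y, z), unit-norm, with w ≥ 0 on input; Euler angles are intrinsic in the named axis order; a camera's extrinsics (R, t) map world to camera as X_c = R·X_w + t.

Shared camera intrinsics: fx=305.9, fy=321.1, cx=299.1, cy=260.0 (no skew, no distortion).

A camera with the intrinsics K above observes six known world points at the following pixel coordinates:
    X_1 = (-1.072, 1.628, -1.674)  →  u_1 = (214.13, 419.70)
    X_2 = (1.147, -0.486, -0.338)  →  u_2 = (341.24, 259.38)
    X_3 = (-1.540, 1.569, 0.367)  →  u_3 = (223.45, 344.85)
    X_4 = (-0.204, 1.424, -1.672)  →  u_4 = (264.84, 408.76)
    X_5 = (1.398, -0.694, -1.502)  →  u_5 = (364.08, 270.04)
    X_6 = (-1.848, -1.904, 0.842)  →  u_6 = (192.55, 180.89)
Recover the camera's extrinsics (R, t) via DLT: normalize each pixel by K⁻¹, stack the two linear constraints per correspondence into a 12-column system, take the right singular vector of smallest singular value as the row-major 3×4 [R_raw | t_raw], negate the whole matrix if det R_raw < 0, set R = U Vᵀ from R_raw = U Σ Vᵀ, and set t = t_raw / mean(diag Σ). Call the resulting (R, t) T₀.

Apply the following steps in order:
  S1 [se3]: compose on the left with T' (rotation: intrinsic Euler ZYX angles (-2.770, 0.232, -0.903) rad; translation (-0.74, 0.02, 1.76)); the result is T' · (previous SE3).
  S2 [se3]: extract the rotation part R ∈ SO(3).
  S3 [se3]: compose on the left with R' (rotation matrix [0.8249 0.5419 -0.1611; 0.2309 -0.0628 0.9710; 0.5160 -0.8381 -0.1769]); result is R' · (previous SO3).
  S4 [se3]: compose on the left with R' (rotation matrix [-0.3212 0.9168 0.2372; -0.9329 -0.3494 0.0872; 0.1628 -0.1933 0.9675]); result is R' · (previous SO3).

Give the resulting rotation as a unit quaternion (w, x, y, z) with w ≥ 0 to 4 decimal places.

source (pnp_recover): camera pose = R=[0.9954 0.0681 0.0676; -0.0444 0.9516 -0.3042; -0.0851 0.2998 0.9502], t=(-0.3300, 0.4000, 6.0499)
after S1 (compose_se3): R=[-0.9330 0.3580 -0.0361; -0.2624 -0.7455 -0.6126; -0.2462 -0.5621 0.7896], t=(0.6387, -4.8069, 5.1763)
after S2 (rot_of_se3): [-0.9330 0.3580 -0.0361; -0.2624 -0.7455 -0.6126; -0.2462 -0.5621 0.7896]
after S3 (compose_so3): [-0.8722 -0.0181 -0.4889; -0.4380 -0.4163 0.7968; -0.2180 0.9090 0.3552]
after S4 (compose_so3): [-0.1731 -0.1602 0.9718; 0.9477 0.2416 0.2087; -0.2682 0.9571 0.1100]

rotation (quat) = (0.5428, 0.3447, 0.5711, 0.5103)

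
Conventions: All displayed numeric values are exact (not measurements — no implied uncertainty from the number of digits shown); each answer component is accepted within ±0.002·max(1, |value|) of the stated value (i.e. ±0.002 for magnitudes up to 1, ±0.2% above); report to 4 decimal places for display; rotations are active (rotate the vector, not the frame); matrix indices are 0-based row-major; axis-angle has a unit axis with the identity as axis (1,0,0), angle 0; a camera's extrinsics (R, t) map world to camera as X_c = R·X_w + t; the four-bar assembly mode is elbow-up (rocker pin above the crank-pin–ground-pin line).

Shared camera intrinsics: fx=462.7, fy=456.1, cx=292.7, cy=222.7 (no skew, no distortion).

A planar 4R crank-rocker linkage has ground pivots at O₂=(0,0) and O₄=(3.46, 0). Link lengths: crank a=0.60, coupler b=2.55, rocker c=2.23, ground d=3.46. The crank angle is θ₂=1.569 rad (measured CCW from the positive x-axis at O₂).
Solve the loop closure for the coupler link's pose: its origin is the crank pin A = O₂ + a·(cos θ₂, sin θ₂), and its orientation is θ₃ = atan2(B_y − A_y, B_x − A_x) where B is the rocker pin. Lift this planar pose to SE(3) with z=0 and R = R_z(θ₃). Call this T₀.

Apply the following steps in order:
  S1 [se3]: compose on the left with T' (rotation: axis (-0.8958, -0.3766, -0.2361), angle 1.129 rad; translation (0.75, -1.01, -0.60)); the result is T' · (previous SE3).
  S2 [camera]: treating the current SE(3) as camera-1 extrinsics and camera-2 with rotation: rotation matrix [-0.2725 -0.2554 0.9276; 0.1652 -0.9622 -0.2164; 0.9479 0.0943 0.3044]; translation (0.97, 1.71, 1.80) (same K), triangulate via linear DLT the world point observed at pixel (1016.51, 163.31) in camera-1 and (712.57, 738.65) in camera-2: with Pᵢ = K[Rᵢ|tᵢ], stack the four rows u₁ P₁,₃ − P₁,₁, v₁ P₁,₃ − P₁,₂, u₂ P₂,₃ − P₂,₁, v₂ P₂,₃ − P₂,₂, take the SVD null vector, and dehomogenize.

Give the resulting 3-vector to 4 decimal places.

source (fourbar_fk): coupler pose = R=[0.8707 -0.4919 0.0000; 0.4919 0.8707 0.0000; 0.0000 0.0000 1.0000], t=(0.0011, 0.6000, 0.0000)
after S1 (compose_se3): R=[0.9722 -0.0823 -0.2194; 0.2326 0.4529 0.8607; 0.0285 -0.8877 0.4595], t=(0.9949, -0.7048, -1.0548)
after S2 (triangulate): (0.6299, -1.5287, 1.3134)

result = (0.6299, -1.5287, 1.3134)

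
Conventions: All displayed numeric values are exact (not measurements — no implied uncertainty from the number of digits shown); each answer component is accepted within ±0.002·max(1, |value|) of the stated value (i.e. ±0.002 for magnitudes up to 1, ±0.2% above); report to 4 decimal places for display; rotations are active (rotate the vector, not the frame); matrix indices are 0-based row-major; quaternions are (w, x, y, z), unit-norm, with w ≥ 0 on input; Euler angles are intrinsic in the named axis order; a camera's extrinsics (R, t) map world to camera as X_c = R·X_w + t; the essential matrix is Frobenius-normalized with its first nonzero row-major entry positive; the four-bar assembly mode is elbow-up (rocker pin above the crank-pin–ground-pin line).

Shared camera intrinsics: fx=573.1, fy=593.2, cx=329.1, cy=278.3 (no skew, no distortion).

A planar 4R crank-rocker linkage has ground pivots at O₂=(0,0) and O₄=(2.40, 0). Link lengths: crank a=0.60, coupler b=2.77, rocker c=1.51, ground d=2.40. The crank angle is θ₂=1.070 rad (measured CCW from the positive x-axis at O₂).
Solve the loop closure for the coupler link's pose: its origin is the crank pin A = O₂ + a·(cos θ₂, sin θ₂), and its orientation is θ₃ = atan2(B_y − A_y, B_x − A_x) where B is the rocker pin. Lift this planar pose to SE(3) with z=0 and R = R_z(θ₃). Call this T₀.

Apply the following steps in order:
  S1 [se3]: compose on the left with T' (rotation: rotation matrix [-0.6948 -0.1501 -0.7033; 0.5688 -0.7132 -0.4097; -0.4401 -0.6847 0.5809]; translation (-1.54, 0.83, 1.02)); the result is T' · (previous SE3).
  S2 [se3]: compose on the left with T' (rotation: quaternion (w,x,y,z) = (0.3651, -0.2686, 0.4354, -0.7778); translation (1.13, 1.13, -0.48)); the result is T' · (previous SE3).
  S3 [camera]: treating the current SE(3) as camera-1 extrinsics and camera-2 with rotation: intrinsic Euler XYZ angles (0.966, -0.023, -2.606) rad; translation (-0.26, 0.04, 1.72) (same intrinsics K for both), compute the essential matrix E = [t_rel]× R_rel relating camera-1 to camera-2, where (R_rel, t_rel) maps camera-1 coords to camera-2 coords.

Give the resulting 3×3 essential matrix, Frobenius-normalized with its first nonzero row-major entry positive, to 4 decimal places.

matrix = [0.3848 -0.1078 0.1445; -0.5302 0.2031 -0.0650; 0.0389 -0.2782 -0.6433]

source (fourbar_fk): coupler pose = R=[0.9463 -0.3232 0.0000; 0.3232 0.9463 0.0000; 0.0000 0.0000 1.0000], t=(0.2881, 0.5263, 0.0000)
after S1 (compose_se3): R=[-0.7061 0.0825 -0.7033; 0.3078 -0.8587 -0.4097; -0.6378 -0.5058 0.5809], t=(-1.8192, 0.6185, 0.5328)
after S2 (compose_se3): R=[0.0495 -0.7076 0.7049; 0.7640 0.4814 0.4296; -0.6433 0.5173 0.5644], t=(2.8003, 2.1132, -0.9480)
after S3 (essential): [0.3848 -0.1078 0.1445; -0.5302 0.2031 -0.0650; 0.0389 -0.2782 -0.6433]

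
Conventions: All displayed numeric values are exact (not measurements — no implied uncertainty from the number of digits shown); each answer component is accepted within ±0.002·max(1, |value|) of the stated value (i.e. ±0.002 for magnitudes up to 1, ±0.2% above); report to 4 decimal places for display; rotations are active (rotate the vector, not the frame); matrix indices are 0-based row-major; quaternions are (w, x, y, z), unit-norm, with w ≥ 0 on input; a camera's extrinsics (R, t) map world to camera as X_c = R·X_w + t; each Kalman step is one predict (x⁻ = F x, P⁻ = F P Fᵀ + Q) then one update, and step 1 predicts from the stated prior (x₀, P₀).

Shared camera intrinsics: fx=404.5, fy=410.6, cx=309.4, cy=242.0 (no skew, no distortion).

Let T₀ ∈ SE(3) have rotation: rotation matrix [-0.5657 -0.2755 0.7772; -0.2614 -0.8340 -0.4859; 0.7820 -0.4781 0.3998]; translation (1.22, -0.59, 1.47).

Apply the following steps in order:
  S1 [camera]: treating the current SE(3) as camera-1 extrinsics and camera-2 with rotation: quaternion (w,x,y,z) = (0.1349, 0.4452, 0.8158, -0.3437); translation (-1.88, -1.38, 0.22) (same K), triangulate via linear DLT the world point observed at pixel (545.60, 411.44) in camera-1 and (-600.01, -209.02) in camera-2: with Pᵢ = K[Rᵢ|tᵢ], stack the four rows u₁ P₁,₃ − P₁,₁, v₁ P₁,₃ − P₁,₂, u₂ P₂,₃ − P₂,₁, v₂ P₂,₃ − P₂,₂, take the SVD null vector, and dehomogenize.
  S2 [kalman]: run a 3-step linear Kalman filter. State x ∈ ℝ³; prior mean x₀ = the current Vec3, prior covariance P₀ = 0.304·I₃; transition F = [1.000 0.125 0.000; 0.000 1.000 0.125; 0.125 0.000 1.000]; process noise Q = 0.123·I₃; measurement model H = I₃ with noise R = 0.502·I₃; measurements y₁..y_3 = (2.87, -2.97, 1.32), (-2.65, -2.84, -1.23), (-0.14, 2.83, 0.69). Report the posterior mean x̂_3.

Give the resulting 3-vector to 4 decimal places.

result = (-0.4083, -0.3069, 0.1720)

after S1 (triangulate): (-0.0105, -1.1779, -0.6768)
after S2 (kf_track): (-0.4083, -0.3069, 0.1720)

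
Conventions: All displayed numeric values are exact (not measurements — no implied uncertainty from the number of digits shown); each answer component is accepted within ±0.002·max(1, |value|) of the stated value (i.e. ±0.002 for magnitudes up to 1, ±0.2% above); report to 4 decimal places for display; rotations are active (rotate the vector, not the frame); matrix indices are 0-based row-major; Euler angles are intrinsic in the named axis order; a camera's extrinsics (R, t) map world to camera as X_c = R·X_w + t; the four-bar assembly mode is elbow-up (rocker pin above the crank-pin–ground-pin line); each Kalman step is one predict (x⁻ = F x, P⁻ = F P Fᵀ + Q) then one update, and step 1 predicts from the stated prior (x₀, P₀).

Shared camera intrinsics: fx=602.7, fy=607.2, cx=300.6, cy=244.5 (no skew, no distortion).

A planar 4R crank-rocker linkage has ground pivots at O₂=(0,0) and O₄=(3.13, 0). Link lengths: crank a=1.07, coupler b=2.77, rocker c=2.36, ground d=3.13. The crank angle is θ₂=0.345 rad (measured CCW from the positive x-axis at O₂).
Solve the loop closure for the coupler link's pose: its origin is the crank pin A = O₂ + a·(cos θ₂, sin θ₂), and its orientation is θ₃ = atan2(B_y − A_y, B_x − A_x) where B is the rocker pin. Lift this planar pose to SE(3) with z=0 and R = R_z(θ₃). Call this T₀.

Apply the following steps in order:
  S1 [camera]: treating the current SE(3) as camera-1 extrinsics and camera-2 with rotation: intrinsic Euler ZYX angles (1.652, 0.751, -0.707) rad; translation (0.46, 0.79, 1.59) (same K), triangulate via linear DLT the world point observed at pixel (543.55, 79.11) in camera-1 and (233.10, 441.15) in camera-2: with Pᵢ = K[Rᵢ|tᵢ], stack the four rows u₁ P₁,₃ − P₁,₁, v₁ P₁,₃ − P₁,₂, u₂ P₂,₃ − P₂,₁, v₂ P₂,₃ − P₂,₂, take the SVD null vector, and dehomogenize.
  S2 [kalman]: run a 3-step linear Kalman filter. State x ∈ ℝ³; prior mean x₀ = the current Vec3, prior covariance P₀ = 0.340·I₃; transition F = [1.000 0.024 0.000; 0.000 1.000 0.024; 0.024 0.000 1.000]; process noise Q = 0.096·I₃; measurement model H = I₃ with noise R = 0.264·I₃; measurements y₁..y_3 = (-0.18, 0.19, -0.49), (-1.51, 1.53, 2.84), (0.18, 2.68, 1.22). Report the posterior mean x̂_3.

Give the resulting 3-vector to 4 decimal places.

result = (-0.4090, 1.6860, 1.3931)

source (fourbar_fk): coupler pose = R=[0.6956 -0.7184 0.0000; 0.7184 0.6956 0.0000; 0.0000 0.0000 1.0000], t=(1.0070, 0.3619, 0.0000)
after S1 (triangulate): (-0.8328, -0.2499, 1.5062)
after S2 (kf_track): (-0.4090, 1.6860, 1.3931)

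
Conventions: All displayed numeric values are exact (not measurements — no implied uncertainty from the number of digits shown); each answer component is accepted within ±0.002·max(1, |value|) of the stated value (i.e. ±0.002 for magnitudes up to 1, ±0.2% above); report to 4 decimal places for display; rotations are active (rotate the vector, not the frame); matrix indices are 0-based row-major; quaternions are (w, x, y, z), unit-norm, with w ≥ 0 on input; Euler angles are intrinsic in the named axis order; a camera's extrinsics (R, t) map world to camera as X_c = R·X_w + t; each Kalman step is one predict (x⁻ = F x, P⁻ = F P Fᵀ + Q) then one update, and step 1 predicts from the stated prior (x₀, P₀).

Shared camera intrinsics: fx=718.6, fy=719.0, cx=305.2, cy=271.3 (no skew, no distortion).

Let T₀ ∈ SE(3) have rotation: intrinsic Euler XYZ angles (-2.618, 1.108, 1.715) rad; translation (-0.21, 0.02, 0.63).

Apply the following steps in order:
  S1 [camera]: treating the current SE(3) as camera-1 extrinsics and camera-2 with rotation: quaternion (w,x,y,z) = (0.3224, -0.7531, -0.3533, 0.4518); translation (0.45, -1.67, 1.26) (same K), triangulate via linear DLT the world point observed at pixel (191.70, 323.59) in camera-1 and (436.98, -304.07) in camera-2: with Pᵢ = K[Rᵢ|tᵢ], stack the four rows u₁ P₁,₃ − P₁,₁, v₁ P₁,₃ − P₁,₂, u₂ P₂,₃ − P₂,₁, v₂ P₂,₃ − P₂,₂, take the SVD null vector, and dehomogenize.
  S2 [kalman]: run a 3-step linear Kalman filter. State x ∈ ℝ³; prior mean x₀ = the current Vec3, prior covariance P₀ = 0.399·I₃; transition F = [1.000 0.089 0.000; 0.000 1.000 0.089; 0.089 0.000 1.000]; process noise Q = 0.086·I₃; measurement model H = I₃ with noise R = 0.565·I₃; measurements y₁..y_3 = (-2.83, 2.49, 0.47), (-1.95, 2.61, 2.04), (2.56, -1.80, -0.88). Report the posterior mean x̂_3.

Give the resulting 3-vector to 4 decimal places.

result = (-0.2470, 0.4110, 0.0300)

after S1 (triangulate): (-0.9422, -0.8513, -0.6114)
after S2 (kf_track): (-0.2470, 0.4110, 0.0300)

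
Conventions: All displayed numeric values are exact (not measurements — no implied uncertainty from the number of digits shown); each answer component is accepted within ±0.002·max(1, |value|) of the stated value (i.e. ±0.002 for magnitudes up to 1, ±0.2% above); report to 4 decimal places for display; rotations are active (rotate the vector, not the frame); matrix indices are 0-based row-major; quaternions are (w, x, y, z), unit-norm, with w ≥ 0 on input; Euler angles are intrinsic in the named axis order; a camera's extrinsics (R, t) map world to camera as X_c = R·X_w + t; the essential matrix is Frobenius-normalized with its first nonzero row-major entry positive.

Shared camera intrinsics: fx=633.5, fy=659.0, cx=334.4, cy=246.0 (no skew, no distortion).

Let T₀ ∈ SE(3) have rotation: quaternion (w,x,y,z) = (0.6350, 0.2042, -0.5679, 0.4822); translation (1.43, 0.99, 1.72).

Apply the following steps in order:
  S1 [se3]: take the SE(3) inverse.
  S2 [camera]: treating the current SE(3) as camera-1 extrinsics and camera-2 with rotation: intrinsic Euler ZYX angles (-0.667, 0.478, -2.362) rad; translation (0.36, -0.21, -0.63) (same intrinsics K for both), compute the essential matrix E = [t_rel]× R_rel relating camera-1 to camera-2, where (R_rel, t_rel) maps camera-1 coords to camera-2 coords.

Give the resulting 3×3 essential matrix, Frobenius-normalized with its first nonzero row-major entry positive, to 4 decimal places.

matrix = [0.4237 0.0532 0.5191; 0.2875 0.5777 -0.2889; 0.1332 0.0072 0.1745]

after S1 (invert_se3): R=[-0.1101 0.3805 0.9182; -0.8444 0.4515 -0.2884; -0.5243 -0.8071 0.2715], t=(-1.7985, 1.2564, 1.0817)
after S2 (essential): [0.4237 0.0532 0.5191; 0.2875 0.5777 -0.2889; 0.1332 0.0072 0.1745]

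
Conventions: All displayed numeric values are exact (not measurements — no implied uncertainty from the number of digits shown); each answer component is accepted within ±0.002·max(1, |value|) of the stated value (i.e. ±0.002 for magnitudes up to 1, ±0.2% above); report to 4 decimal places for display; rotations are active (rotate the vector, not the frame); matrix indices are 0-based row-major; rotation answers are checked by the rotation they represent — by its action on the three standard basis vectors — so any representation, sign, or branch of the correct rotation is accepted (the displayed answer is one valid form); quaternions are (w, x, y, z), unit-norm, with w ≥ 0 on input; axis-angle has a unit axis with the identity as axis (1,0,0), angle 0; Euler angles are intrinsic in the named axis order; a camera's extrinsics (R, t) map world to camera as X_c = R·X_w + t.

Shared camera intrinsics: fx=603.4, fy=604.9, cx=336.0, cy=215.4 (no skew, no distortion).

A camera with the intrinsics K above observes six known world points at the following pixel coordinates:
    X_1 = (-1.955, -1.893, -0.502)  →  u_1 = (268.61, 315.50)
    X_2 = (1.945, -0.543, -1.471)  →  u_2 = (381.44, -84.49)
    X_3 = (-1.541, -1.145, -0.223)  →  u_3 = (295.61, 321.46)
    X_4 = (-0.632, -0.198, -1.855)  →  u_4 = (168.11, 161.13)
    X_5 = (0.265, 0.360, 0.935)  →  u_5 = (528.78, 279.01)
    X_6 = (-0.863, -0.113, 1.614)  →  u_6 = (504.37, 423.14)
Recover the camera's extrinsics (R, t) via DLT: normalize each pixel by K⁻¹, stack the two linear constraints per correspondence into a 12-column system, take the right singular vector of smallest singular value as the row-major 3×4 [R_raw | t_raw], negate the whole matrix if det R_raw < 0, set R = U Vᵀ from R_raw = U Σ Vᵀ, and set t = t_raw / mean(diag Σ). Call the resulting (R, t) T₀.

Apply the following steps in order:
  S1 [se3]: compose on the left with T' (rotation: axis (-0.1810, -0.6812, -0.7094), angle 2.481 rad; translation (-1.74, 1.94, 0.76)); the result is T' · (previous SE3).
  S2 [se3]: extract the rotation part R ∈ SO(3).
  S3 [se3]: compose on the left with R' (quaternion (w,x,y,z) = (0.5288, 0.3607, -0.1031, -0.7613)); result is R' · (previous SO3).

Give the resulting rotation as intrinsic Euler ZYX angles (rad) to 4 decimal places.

rotation (euler_zyx) = (1.4633, -0.0068, -0.8022)

source (pnp_recover): camera pose = R=[0.5403 -0.1245 0.8322; -0.8197 0.1457 0.5540; -0.1902 -0.9815 -0.0234], t=(0.4700, 0.0900, 4.6403)
after S1 (compose_se3): R=[-0.8968 0.3712 -0.2406; -0.3350 -0.9251 -0.1788; -0.2890 -0.0798 0.9540], t=(-2.8976, 6.3711, 1.6471)
after S2 (rot_of_se3): [-0.8968 0.3712 -0.2406; -0.3350 -0.9251 -0.1788; -0.2890 -0.0798 0.9540]
after S3 (compose_so3): [0.1073 -0.6906 -0.7153; 0.9942 0.0794 0.0725; 0.0068 -0.7189 0.6951]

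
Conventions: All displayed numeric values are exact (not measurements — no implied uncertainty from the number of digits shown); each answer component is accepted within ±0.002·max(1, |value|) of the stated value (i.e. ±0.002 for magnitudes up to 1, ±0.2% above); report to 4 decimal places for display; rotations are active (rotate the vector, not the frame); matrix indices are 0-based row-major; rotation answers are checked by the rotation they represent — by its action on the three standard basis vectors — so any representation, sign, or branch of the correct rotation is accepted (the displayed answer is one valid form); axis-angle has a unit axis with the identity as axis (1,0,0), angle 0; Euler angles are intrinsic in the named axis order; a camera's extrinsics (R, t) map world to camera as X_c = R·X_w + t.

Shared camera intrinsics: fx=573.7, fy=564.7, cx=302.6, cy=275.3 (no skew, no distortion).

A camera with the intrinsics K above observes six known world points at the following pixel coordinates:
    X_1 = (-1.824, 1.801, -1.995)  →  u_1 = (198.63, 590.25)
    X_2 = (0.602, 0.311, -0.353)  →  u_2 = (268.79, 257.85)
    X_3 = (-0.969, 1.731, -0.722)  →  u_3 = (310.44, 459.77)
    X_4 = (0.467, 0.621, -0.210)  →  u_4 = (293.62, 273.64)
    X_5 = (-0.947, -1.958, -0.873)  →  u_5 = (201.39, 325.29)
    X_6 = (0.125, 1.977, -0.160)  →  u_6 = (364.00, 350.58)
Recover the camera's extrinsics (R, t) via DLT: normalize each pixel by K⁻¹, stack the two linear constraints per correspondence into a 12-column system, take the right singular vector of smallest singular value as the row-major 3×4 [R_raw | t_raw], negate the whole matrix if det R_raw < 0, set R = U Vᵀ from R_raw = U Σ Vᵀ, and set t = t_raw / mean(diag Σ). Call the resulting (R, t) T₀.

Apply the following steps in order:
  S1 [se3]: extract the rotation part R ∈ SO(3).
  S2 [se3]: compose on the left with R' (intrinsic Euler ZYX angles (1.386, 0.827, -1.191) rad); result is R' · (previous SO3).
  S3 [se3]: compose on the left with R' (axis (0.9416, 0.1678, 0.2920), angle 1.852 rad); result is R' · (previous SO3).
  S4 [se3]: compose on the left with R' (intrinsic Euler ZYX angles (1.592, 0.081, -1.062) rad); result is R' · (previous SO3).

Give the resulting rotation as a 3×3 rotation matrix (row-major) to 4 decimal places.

rotation (matrix) = ((-0.2111, -0.4407, -0.8725), (0.9350, 0.1693, -0.3117), (0.2850, -0.8816, 0.3763))

source (pnp_recover): camera pose = R=[-0.1389 0.3904 0.9101; -0.9261 0.2743 -0.2590; -0.3507 -0.8789 0.3235], t=(-0.0800, 0.1902, 6.7701)
after S1 (rot_of_se3): [-0.1389 0.3904 0.9101; -0.9261 0.2743 -0.2590; -0.3507 -0.8789 0.3235]
after S2 (compose_so3): [0.7391 0.6725 -0.0390; 0.3128 -0.2914 0.9040; 0.5966 -0.6804 -0.4257]
after S3 (compose_so3): [0.9131 0.2493 -0.3226; -0.2213 0.9676 0.1213; 0.3424 -0.0393 0.9387]
after S4 (compose_so3): [-0.2111 -0.4407 -0.8725; 0.9350 0.1693 -0.3117; 0.2850 -0.8816 0.3763]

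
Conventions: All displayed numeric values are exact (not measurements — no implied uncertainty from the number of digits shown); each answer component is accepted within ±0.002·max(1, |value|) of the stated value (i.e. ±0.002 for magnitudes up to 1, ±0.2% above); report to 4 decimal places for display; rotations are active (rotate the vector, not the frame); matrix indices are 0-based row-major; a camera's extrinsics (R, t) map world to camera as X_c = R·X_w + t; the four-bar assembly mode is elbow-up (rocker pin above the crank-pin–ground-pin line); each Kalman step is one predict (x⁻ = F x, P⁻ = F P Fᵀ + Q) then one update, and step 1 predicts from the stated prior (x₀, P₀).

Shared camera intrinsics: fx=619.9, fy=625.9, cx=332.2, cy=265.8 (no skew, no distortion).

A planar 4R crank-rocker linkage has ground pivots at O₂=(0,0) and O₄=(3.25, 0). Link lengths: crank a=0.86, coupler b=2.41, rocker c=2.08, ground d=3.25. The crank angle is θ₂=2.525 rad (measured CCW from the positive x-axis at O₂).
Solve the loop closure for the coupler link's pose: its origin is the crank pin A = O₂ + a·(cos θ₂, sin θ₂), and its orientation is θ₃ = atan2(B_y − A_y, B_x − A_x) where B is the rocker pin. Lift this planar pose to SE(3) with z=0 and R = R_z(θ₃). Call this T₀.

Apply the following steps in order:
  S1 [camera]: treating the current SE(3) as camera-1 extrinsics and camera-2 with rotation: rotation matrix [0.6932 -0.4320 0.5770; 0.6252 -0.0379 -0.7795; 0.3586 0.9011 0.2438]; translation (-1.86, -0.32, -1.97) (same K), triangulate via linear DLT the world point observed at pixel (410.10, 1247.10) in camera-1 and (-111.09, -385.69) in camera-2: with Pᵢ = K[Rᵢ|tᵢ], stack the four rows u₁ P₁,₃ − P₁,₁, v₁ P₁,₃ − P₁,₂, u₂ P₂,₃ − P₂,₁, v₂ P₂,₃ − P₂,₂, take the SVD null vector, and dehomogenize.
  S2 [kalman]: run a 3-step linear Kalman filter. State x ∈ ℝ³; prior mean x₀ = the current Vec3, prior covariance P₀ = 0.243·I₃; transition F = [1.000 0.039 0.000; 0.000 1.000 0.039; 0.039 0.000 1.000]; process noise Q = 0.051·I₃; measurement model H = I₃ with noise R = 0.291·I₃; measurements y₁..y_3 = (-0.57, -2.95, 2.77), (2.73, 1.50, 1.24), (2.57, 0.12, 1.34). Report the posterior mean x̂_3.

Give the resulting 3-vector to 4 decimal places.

result = (1.8334, 0.3275, 1.7363)

source (fourbar_fk): coupler pose = R=[0.9499 -0.3124 0.0000; 0.3124 0.9499 0.0000; 0.0000 0.0000 1.0000], t=(-0.7016, 0.4973, 0.0000)
after S1 (triangulate): (1.6011, 1.9027, 1.7891)
after S2 (kf_track): (1.8334, 0.3275, 1.7363)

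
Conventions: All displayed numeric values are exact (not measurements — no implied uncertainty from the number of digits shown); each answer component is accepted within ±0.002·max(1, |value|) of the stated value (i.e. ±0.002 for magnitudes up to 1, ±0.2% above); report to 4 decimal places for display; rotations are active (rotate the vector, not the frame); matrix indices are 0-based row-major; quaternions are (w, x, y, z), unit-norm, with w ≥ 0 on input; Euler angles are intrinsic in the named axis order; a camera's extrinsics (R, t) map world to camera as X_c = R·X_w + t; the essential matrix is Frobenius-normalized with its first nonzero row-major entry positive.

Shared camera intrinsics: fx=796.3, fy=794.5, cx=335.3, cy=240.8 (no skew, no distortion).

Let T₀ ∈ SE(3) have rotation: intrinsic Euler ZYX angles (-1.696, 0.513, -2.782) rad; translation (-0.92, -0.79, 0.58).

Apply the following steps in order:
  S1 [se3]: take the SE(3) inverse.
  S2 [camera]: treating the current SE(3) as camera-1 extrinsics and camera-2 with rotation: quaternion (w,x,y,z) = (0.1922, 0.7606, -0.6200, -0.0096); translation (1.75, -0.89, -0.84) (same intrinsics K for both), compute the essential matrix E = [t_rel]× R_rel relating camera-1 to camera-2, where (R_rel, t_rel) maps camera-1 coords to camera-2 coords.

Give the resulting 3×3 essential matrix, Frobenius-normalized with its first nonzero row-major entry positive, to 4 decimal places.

matrix = [0.1706 0.4108 -0.1155; -0.5083 0.0944 -0.4822; 0.2156 0.4776 -0.1200]

after S1 (invert_se3): R=[-0.1088 -0.8645 -0.4908; -0.9071 0.2882 -0.3066; 0.4065 0.4119 -0.8155], t=(-0.4984, -0.4290, 1.1724)
after S2 (essential): [0.1706 0.4108 -0.1155; -0.5083 0.0944 -0.4822; 0.2156 0.4776 -0.1200]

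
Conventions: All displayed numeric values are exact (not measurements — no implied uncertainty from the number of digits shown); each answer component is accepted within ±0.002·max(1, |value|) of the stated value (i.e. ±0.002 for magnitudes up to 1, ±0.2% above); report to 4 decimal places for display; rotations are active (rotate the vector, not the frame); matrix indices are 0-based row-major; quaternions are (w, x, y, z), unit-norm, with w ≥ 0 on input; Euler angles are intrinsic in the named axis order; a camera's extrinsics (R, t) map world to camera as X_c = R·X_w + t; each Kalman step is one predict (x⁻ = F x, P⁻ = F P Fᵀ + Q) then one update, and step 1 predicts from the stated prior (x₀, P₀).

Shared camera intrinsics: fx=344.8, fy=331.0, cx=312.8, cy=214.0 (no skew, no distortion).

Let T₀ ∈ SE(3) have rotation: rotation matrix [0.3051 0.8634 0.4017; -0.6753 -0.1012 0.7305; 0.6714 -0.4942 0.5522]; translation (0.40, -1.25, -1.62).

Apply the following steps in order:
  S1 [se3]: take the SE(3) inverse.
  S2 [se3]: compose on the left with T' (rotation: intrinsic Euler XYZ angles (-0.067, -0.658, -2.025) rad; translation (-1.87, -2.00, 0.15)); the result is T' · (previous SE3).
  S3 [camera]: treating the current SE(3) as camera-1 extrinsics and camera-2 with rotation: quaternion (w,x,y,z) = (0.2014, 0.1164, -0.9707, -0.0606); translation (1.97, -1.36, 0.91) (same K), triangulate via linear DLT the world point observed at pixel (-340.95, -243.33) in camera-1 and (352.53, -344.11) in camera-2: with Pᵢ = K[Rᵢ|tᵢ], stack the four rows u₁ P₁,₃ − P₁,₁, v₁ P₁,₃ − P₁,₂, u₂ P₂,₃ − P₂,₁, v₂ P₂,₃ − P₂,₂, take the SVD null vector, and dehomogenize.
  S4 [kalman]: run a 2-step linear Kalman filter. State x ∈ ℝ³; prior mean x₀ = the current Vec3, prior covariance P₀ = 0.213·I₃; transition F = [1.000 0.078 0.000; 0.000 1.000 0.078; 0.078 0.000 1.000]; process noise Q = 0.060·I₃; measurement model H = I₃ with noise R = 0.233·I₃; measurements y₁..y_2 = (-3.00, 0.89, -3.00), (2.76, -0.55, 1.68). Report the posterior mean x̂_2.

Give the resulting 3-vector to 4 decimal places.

result = (0.8201, 0.0207, 0.0123)

after S1 (invert_se3): R=[0.3051 -0.6753 0.6714; 0.8634 -0.1012 -0.4942; 0.4017 0.7305 0.5522], t=(0.1215, -1.2725, 1.6471)
after S2 (compose_se3): R=[0.2623 -0.2843 -0.9222; -0.6040 0.6969 -0.3866; 0.7526 0.6584 0.0111], t=(-3.8242, -1.5136, 0.6900)
after S3 (triangulate): (1.8066, -0.0052, 0.5890)
after S4 (kf_track): (0.8201, 0.0207, 0.0123)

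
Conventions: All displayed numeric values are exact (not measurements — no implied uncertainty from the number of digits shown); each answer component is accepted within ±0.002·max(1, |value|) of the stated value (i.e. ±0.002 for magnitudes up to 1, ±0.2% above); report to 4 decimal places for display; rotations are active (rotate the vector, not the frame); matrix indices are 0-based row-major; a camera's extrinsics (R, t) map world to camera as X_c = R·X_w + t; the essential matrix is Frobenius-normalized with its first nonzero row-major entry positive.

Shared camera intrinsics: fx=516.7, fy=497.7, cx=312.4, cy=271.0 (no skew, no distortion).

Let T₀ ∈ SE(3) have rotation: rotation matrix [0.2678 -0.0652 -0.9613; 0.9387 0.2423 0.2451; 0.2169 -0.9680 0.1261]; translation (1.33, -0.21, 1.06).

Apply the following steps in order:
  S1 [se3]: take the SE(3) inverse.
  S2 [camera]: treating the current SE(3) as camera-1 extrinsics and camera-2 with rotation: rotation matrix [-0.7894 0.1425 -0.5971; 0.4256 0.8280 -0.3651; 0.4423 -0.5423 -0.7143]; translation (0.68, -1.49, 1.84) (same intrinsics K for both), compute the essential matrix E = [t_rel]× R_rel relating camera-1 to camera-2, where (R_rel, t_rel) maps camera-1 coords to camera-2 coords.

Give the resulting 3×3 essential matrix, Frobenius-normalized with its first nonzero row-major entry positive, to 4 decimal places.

matrix = [0.1779 0.4809 -0.3931; 0.2597 -0.4825 -0.1706; 0.3189 -0.1231 -0.3693]

after S1 (invert_se3): R=[0.2678 0.9387 0.2169; -0.0652 0.2423 -0.9680; -0.9613 0.2451 0.1261], t=(-0.3890, 1.1637, 1.1963)
after S2 (essential): [0.1779 0.4809 -0.3931; 0.2597 -0.4825 -0.1706; 0.3189 -0.1231 -0.3693]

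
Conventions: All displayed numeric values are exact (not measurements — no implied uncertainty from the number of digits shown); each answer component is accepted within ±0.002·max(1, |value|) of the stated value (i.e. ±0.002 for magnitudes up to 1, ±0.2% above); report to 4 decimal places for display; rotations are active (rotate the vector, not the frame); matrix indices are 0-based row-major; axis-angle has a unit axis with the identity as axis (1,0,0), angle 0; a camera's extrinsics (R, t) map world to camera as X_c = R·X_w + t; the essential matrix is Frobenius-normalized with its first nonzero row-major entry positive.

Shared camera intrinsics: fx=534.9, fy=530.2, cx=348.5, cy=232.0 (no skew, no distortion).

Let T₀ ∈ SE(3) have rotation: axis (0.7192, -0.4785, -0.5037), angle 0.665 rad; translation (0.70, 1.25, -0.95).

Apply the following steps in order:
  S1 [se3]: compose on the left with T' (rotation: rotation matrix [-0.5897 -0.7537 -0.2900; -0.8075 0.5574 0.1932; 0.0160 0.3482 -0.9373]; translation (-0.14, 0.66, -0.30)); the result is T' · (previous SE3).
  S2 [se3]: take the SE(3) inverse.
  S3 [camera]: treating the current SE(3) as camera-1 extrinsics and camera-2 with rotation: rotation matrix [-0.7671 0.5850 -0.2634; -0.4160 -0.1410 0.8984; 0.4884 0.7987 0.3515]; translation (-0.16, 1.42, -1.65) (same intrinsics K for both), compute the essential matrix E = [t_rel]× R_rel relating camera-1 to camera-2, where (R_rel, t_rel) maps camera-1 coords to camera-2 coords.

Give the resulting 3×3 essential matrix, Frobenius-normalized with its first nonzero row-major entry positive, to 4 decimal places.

after S1 (compose_se3): R=[-0.3028 -0.9136 0.2715; -0.8964 0.3697 0.2445; -0.3238 -0.1693 -0.9309], t=(-1.2194, 0.6079, 1.0368)
after S2 (invert_se3): R=[-0.3028 -0.8964 -0.3238; -0.9136 0.3697 -0.1693; 0.2715 0.2445 -0.9309], t=(0.5114, -1.1632, 1.1476)
after S3 (essential): [0.6070 0.0742 0.3010; -0.2475 0.2550 0.0553; -0.1187 0.5524 0.2948]

matrix = [0.6070 0.0742 0.3010; -0.2475 0.2550 0.0553; -0.1187 0.5524 0.2948]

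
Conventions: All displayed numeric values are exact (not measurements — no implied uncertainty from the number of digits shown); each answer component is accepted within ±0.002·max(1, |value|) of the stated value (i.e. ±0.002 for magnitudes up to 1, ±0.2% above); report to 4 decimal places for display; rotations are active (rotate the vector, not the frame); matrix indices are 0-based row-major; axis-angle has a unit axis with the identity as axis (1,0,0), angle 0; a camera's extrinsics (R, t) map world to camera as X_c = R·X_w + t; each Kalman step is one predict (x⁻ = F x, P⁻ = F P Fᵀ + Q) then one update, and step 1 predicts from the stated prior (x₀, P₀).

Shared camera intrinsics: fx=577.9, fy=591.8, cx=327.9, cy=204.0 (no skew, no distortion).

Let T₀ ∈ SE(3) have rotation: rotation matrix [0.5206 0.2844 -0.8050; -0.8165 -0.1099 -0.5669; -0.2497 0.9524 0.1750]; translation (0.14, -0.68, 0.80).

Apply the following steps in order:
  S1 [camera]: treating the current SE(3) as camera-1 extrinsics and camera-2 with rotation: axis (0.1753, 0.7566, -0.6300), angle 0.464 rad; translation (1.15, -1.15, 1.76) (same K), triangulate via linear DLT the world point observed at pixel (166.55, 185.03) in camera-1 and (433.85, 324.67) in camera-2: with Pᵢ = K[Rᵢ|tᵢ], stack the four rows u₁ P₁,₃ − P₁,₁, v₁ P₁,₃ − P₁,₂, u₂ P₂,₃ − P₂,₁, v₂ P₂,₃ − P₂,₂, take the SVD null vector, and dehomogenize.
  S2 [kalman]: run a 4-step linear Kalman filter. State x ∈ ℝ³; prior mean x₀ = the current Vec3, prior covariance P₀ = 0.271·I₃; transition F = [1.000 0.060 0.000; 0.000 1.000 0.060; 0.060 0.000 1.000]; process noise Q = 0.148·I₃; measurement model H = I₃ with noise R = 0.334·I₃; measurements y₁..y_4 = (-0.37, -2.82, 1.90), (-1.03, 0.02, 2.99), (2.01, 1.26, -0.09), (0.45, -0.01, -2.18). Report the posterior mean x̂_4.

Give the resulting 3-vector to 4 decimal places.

result = (0.4397, 0.2535, -0.4868)

after S1 (triangulate): (-1.4452, 1.5397, 0.7393)
after S2 (kf_track): (0.4397, 0.2535, -0.4868)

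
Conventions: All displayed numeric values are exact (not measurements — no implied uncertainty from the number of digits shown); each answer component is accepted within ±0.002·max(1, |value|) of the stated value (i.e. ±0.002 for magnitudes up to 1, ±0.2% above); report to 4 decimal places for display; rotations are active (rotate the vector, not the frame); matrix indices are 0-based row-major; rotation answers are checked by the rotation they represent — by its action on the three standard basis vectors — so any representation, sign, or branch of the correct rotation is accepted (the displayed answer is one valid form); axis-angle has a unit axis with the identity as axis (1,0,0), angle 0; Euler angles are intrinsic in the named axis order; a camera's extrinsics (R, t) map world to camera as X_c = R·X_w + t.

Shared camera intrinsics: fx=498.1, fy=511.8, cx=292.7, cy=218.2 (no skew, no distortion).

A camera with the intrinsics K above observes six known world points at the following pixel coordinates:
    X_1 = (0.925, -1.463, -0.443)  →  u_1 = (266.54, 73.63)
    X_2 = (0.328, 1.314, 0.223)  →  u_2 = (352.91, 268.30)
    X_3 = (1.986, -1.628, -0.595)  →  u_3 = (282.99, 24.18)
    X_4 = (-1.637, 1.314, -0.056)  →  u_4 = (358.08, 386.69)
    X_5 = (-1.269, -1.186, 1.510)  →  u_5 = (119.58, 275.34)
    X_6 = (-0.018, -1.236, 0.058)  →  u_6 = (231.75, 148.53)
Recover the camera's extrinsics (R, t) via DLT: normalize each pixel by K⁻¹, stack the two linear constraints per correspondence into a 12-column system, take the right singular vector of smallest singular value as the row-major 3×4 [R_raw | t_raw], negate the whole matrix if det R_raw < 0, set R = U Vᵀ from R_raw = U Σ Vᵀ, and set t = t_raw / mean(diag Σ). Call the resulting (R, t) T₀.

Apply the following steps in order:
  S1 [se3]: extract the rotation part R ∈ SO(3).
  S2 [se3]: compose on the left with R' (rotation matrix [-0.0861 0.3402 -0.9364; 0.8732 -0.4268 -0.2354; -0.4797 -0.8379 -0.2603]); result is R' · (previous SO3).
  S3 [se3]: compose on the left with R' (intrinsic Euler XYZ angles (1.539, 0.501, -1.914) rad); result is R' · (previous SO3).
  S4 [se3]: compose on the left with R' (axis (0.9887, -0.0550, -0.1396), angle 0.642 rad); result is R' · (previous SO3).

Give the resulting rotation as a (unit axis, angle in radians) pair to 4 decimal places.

rotation (axis_angle) = ((0.5976, -0.7861, -0.1582), 1.2539)

source (pnp_recover): camera pose = R=[0.1755 0.6472 -0.7418; -0.6372 0.6491 0.4155; 0.7504 0.3998 0.5264], t=(0.1300, -0.0299, 6.3285)
after S1 (rot_of_se3): [0.1755 0.6472 -0.7418; -0.6372 0.6491 0.4155; 0.7504 0.3998 0.5264]
after S2 (compose_so3): [-0.9346 -0.2093 -0.2877; 0.2486 0.1940 -0.9490; 0.2544 -0.9584 -0.1293]
after S3 (compose_so3): [0.6034 -0.2383 -0.7610; 0.0657 0.9659 -0.2504; 0.7947 0.1011 0.5985]
after S4 (compose_so3): [0.5575 -0.1730 -0.8120; -0.4736 0.7370 -0.4822; 0.6818 0.6534 0.3289]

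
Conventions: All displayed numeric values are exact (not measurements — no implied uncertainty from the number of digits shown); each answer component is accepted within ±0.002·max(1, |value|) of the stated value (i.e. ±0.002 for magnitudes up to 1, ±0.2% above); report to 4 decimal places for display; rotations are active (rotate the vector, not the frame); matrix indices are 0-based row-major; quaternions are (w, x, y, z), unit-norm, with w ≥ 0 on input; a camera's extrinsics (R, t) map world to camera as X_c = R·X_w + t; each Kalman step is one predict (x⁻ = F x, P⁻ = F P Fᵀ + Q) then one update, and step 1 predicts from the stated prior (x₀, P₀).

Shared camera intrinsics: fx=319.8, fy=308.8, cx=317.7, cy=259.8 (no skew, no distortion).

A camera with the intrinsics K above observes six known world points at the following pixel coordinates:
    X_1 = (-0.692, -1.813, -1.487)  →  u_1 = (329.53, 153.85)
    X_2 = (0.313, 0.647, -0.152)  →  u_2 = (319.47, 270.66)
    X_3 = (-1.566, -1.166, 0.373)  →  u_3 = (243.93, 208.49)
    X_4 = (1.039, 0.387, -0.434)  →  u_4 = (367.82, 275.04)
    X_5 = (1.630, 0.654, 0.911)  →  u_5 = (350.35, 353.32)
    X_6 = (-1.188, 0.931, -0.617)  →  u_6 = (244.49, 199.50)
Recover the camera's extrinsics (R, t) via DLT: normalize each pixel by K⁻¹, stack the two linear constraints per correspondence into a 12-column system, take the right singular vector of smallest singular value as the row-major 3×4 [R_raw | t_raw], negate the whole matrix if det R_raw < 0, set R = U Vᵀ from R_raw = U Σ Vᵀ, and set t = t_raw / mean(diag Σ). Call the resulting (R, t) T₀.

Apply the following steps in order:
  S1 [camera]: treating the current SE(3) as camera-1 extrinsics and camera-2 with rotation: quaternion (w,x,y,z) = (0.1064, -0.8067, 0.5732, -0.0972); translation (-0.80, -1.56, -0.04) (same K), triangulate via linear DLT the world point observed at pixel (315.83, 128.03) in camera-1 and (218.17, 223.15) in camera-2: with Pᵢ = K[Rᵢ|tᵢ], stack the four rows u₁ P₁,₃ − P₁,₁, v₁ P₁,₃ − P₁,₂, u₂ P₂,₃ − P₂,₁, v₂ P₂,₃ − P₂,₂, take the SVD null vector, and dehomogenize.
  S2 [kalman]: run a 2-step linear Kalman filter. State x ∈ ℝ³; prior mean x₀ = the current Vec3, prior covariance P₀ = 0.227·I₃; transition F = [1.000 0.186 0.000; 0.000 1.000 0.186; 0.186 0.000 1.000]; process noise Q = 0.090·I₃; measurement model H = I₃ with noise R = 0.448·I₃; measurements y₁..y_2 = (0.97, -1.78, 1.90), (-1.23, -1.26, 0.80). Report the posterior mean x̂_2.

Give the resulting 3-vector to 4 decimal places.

source (pnp_recover): camera pose = R=[0.8375 -0.1456 -0.5266; 0.5392 0.3765 0.7534; 0.0886 -0.9149 0.3938], t=(-0.2200, -0.1200, 5.6806)
after S1 (triangulate): (-1.1222, -1.1620, -1.8153)
after S2 (kf_track): (-0.7449, -1.3816, 0.0593)

result = (-0.7449, -1.3816, 0.0593)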